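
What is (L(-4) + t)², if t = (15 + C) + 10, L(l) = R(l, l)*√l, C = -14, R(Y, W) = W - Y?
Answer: 121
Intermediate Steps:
L(l) = 0 (L(l) = (l - l)*√l = 0*√l = 0)
t = 11 (t = (15 - 14) + 10 = 1 + 10 = 11)
(L(-4) + t)² = (0 + 11)² = 11² = 121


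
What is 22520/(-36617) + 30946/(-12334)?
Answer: -100779383/32259577 ≈ -3.1240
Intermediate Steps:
22520/(-36617) + 30946/(-12334) = 22520*(-1/36617) + 30946*(-1/12334) = -22520/36617 - 15473/6167 = -100779383/32259577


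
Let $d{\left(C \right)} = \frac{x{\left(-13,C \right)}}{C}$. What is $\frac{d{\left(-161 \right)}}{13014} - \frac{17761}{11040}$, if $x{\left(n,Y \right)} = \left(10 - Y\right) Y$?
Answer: $- \frac{1415147}{886880} \approx -1.5956$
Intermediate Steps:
$x{\left(n,Y \right)} = Y \left(10 - Y\right)$
$d{\left(C \right)} = 10 - C$ ($d{\left(C \right)} = \frac{C \left(10 - C\right)}{C} = 10 - C$)
$\frac{d{\left(-161 \right)}}{13014} - \frac{17761}{11040} = \frac{10 - -161}{13014} - \frac{17761}{11040} = \left(10 + 161\right) \frac{1}{13014} - \frac{17761}{11040} = 171 \cdot \frac{1}{13014} - \frac{17761}{11040} = \frac{19}{1446} - \frac{17761}{11040} = - \frac{1415147}{886880}$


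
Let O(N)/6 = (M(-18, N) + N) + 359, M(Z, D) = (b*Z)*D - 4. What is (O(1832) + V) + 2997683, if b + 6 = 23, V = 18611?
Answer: -334136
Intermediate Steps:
b = 17 (b = -6 + 23 = 17)
M(Z, D) = -4 + 17*D*Z (M(Z, D) = (17*Z)*D - 4 = 17*D*Z - 4 = -4 + 17*D*Z)
O(N) = 2130 - 1830*N (O(N) = 6*(((-4 + 17*N*(-18)) + N) + 359) = 6*(((-4 - 306*N) + N) + 359) = 6*((-4 - 305*N) + 359) = 6*(355 - 305*N) = 2130 - 1830*N)
(O(1832) + V) + 2997683 = ((2130 - 1830*1832) + 18611) + 2997683 = ((2130 - 3352560) + 18611) + 2997683 = (-3350430 + 18611) + 2997683 = -3331819 + 2997683 = -334136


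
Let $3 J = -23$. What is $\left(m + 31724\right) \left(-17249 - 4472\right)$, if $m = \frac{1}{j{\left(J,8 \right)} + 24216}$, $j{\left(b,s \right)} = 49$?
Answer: $- \frac{16720453523781}{24265} \approx -6.8908 \cdot 10^{8}$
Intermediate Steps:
$J = - \frac{23}{3}$ ($J = \frac{1}{3} \left(-23\right) = - \frac{23}{3} \approx -7.6667$)
$m = \frac{1}{24265}$ ($m = \frac{1}{49 + 24216} = \frac{1}{24265} \approx 4.1212 \cdot 10^{-5}$)
$\left(m + 31724\right) \left(-17249 - 4472\right) = \left(\frac{1}{24265} + 31724\right) \left(-17249 - 4472\right) = \frac{769782861}{24265} \left(-21721\right) = - \frac{16720453523781}{24265}$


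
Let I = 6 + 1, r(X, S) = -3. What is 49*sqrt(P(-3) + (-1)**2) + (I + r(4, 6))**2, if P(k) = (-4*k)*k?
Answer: 16 + 49*I*sqrt(35) ≈ 16.0 + 289.89*I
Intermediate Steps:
I = 7
P(k) = -4*k**2
49*sqrt(P(-3) + (-1)**2) + (I + r(4, 6))**2 = 49*sqrt(-4*(-3)**2 + (-1)**2) + (7 - 3)**2 = 49*sqrt(-4*9 + 1) + 4**2 = 49*sqrt(-36 + 1) + 16 = 49*sqrt(-35) + 16 = 49*(I*sqrt(35)) + 16 = 49*I*sqrt(35) + 16 = 16 + 49*I*sqrt(35)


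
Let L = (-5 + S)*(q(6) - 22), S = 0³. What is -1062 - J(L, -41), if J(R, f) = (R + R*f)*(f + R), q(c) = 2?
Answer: 234938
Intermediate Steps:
S = 0
L = 100 (L = (-5 + 0)*(2 - 22) = -5*(-20) = 100)
J(R, f) = (R + f)*(R + R*f) (J(R, f) = (R + R*f)*(R + f) = (R + f)*(R + R*f))
-1062 - J(L, -41) = -1062 - 100*(100 - 41 + (-41)² + 100*(-41)) = -1062 - 100*(100 - 41 + 1681 - 4100) = -1062 - 100*(-2360) = -1062 - 1*(-236000) = -1062 + 236000 = 234938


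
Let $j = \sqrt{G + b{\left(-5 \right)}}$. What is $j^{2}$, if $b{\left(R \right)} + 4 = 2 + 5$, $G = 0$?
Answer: $3$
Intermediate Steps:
$b{\left(R \right)} = 3$ ($b{\left(R \right)} = -4 + \left(2 + 5\right) = -4 + 7 = 3$)
$j = \sqrt{3}$ ($j = \sqrt{0 + 3} = \sqrt{3} \approx 1.732$)
$j^{2} = \left(\sqrt{3}\right)^{2} = 3$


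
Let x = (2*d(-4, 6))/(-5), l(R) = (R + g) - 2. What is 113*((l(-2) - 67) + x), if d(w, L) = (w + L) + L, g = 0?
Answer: -41923/5 ≈ -8384.6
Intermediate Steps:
d(w, L) = w + 2*L (d(w, L) = (L + w) + L = w + 2*L)
l(R) = -2 + R (l(R) = (R + 0) - 2 = R - 2 = -2 + R)
x = -16/5 (x = (2*(-4 + 2*6))/(-5) = (2*(-4 + 12))*(-1/5) = (2*8)*(-1/5) = 16*(-1/5) = -16/5 ≈ -3.2000)
113*((l(-2) - 67) + x) = 113*(((-2 - 2) - 67) - 16/5) = 113*((-4 - 67) - 16/5) = 113*(-71 - 16/5) = 113*(-371/5) = -41923/5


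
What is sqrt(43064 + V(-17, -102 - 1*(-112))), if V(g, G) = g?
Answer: 3*sqrt(4783) ≈ 207.48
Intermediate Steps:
sqrt(43064 + V(-17, -102 - 1*(-112))) = sqrt(43064 - 17) = sqrt(43047) = 3*sqrt(4783)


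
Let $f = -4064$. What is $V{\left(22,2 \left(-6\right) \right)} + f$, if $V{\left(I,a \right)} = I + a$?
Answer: $-4054$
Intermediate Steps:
$V{\left(22,2 \left(-6\right) \right)} + f = \left(22 + 2 \left(-6\right)\right) - 4064 = \left(22 - 12\right) - 4064 = 10 - 4064 = -4054$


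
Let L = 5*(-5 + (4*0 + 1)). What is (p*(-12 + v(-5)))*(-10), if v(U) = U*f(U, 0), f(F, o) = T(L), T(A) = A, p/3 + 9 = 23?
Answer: -36960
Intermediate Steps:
p = 42 (p = -27 + 3*23 = -27 + 69 = 42)
L = -20 (L = 5*(-5 + (0 + 1)) = 5*(-5 + 1) = 5*(-4) = -20)
f(F, o) = -20
v(U) = -20*U (v(U) = U*(-20) = -20*U)
(p*(-12 + v(-5)))*(-10) = (42*(-12 - 20*(-5)))*(-10) = (42*(-12 + 100))*(-10) = (42*88)*(-10) = 3696*(-10) = -36960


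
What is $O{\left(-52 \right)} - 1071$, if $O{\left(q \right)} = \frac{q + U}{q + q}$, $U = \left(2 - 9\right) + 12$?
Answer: $- \frac{111337}{104} \approx -1070.5$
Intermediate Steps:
$U = 5$ ($U = -7 + 12 = 5$)
$O{\left(q \right)} = \frac{5 + q}{2 q}$ ($O{\left(q \right)} = \frac{q + 5}{q + q} = \frac{5 + q}{2 q}$)
$O{\left(-52 \right)} - 1071 = \frac{5 - 52}{2 \left(-52\right)} - 1071 = \frac{1}{2} \left(- \frac{1}{52}\right) \left(-47\right) - 1071 = \frac{47}{104} - 1071 = - \frac{111337}{104}$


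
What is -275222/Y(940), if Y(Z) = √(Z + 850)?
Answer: -137611*√1790/895 ≈ -6505.1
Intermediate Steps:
Y(Z) = √(850 + Z)
-275222/Y(940) = -275222/√(850 + 940) = -275222*√1790/1790 = -137611*√1790/895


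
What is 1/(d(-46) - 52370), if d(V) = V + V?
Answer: -1/52462 ≈ -1.9061e-5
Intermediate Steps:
d(V) = 2*V
1/(d(-46) - 52370) = 1/(2*(-46) - 52370) = 1/(-92 - 52370) = 1/(-52462) = -1/52462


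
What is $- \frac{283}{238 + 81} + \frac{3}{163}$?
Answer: $- \frac{45172}{51997} \approx -0.86874$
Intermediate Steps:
$- \frac{283}{238 + 81} + \frac{3}{163} = - \frac{283}{319} + 3 \cdot \frac{1}{163} = \left(-283\right) \frac{1}{319} + \frac{3}{163} = - \frac{283}{319} + \frac{3}{163} = - \frac{45172}{51997}$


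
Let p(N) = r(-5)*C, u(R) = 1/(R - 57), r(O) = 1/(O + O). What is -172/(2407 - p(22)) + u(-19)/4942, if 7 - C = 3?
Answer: -323021157/4521000904 ≈ -0.071449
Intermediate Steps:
r(O) = 1/(2*O)
C = 4 (C = 7 - 1*3 = 7 - 3 = 4)
u(R) = 1/(-57 + R)
p(N) = -⅖ (p(N) = ((½)/(-5))*4 = ((½)*(-⅕))*4 = -⅒*4 = -⅖)
-172/(2407 - p(22)) + u(-19)/4942 = -172/(2407 - 1*(-⅖)) + 1/(-57 - 19*4942) = -172/(2407 + ⅖) + (1/4942)/(-76) = -172/12037/5 - 1/76*1/4942 = -172*5/12037 - 1/375592 = -860/12037 - 1/375592 = -323021157/4521000904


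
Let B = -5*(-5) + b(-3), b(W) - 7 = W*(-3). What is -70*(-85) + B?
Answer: 5991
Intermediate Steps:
b(W) = 7 - 3*W (b(W) = 7 + W*(-3) = 7 - 3*W)
B = 41 (B = -5*(-5) + (7 - 3*(-3)) = 25 + (7 + 9) = 25 + 16 = 41)
-70*(-85) + B = -70*(-85) + 41 = 5950 + 41 = 5991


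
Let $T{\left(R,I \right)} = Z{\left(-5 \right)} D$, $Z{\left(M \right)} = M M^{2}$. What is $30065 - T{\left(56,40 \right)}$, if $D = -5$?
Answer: $29440$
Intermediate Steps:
$Z{\left(M \right)} = M^{3}$
$T{\left(R,I \right)} = 625$ ($T{\left(R,I \right)} = \left(-5\right)^{3} \left(-5\right) = \left(-125\right) \left(-5\right) = 625$)
$30065 - T{\left(56,40 \right)} = 30065 - 625 = 29440$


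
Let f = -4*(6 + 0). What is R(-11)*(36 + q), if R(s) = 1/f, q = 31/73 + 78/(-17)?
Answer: -39509/29784 ≈ -1.3265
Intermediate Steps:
f = -24 (f = -4*6 = -24)
q = -5167/1241 (q = 31*(1/73) + 78*(-1/17) = 31/73 - 78/17 = -5167/1241 ≈ -4.1636)
R(s) = -1/24 (R(s) = 1/(-24) = -1/24)
R(-11)*(36 + q) = -(36 - 5167/1241)/24 = -1/24*39509/1241 = -39509/29784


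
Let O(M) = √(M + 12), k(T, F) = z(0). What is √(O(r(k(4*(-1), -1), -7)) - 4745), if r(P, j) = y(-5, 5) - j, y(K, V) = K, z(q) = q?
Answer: √(-4745 + √14) ≈ 68.857*I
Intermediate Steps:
k(T, F) = 0
r(P, j) = -5 - j
O(M) = √(12 + M)
√(O(r(k(4*(-1), -1), -7)) - 4745) = √(√(12 + (-5 - 1*(-7))) - 4745) = √(√(12 + (-5 + 7)) - 4745) = √(√(12 + 2) - 4745) = √(√14 - 4745) = √(-4745 + √14)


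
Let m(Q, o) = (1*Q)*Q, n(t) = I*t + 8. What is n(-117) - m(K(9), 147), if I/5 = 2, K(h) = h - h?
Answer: -1162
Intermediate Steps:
K(h) = 0
I = 10 (I = 5*2 = 10)
n(t) = 8 + 10*t (n(t) = 10*t + 8 = 8 + 10*t)
m(Q, o) = Q² (m(Q, o) = Q*Q = Q²)
n(-117) - m(K(9), 147) = (8 + 10*(-117)) - 1*0² = (8 - 1170) - 1*0 = -1162 + 0 = -1162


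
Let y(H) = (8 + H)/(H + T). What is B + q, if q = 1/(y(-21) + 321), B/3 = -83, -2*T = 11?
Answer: -4242658/17039 ≈ -249.00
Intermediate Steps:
T = -11/2 (T = -½*11 = -11/2 ≈ -5.5000)
y(H) = (8 + H)/(-11/2 + H) (y(H) = (8 + H)/(H - 11/2) = (8 + H)/(-11/2 + H))
B = -249 (B = 3*(-83) = -249)
q = 53/17039 (q = 1/(2*(8 - 21)/(-11 + 2*(-21)) + 321) = 1/(2*(-13)/(-11 - 42) + 321) = 1/(2*(-13)/(-53) + 321) = 1/(2*(-1/53)*(-13) + 321) = 1/(26/53 + 321) = 1/(17039/53) = 53/17039 ≈ 0.0031105)
B + q = -249 + 53/17039 = -4242658/17039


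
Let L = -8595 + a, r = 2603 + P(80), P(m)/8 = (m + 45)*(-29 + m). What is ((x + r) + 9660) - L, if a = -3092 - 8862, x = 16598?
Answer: 100410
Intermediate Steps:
P(m) = 8*(-29 + m)*(45 + m) (P(m) = 8*((m + 45)*(-29 + m)) = 8*((45 + m)*(-29 + m)) = 8*((-29 + m)*(45 + m)) = 8*(-29 + m)*(45 + m))
a = -11954
r = 53603 (r = 2603 + (-10440 + 8*80**2 + 128*80) = 2603 + (-10440 + 8*6400 + 10240) = 2603 + (-10440 + 51200 + 10240) = 2603 + 51000 = 53603)
L = -20549 (L = -8595 - 11954 = -20549)
((x + r) + 9660) - L = ((16598 + 53603) + 9660) - 1*(-20549) = (70201 + 9660) + 20549 = 79861 + 20549 = 100410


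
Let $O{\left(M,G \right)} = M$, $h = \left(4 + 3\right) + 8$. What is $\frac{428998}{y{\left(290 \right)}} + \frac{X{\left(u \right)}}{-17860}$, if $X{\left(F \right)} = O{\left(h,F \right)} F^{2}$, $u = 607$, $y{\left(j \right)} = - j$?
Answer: $- \frac{926465743}{517940} \approx -1788.8$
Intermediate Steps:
$h = 15$ ($h = 7 + 8 = 15$)
$X{\left(F \right)} = 15 F^{2}$
$\frac{428998}{y{\left(290 \right)}} + \frac{X{\left(u \right)}}{-17860} = \frac{428998}{\left(-1\right) 290} + \frac{15 \cdot 607^{2}}{-17860} = \frac{428998}{-290} + 15 \cdot 368449 \left(- \frac{1}{17860}\right) = 428998 \left(- \frac{1}{290}\right) + 5526735 \left(- \frac{1}{17860}\right) = - \frac{214499}{145} - \frac{1105347}{3572} = - \frac{926465743}{517940}$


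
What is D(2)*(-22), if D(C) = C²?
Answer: -88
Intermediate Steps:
D(2)*(-22) = 2²*(-22) = 4*(-22) = -88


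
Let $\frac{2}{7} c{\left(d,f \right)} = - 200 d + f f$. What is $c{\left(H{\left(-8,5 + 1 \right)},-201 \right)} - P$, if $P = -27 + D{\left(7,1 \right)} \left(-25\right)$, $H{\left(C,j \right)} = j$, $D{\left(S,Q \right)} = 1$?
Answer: $\frac{274511}{2} \approx 1.3726 \cdot 10^{5}$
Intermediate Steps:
$c{\left(d,f \right)} = - 700 d + \frac{7 f^{2}}{2}$ ($c{\left(d,f \right)} = \frac{7 \left(- 200 d + f f\right)}{2} = \frac{7 \left(- 200 d + f^{2}\right)}{2} = \frac{7 \left(f^{2} - 200 d\right)}{2} = - 700 d + \frac{7 f^{2}}{2}$)
$P = -52$ ($P = -27 + 1 \left(-25\right) = -27 - 25 = -52$)
$c{\left(H{\left(-8,5 + 1 \right)},-201 \right)} - P = \left(- 700 \left(5 + 1\right) + \frac{7 \left(-201\right)^{2}}{2}\right) - -52 = \left(\left(-700\right) 6 + \frac{7}{2} \cdot 40401\right) + 52 = \left(-4200 + \frac{282807}{2}\right) + 52 = \frac{274407}{2} + 52 = \frac{274511}{2}$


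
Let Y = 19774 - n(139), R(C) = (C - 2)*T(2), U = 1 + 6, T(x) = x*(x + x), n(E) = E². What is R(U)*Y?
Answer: 18120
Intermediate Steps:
T(x) = 2*x² (T(x) = x*(2*x) = 2*x²)
U = 7
R(C) = -16 + 8*C (R(C) = (C - 2)*(2*2²) = (-2 + C)*(2*4) = (-2 + C)*8 = -16 + 8*C)
Y = 453 (Y = 19774 - 1*139² = 19774 - 1*19321 = 19774 - 19321 = 453)
R(U)*Y = (-16 + 8*7)*453 = (-16 + 56)*453 = 40*453 = 18120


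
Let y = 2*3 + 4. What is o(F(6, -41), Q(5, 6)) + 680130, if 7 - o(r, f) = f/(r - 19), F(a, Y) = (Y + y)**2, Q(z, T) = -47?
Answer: 640689101/942 ≈ 6.8014e+5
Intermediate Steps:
y = 10 (y = 6 + 4 = 10)
F(a, Y) = (10 + Y)**2 (F(a, Y) = (Y + 10)**2 = (10 + Y)**2)
o(r, f) = 7 - f/(-19 + r) (o(r, f) = 7 - f/(r - 19) = 7 - f/(-19 + r))
o(F(6, -41), Q(5, 6)) + 680130 = (-133 - 1*(-47) + 7*(10 - 41)**2)/(-19 + (10 - 41)**2) + 680130 = (-133 + 47 + 7*(-31)**2)/(-19 + (-31)**2) + 680130 = (-133 + 47 + 7*961)/(-19 + 961) + 680130 = (-133 + 47 + 6727)/942 + 680130 = (1/942)*6641 + 680130 = 6641/942 + 680130 = 640689101/942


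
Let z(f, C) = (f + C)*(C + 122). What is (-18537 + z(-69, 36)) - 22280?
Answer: -46031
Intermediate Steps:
z(f, C) = (122 + C)*(C + f) (z(f, C) = (C + f)*(122 + C) = (122 + C)*(C + f))
(-18537 + z(-69, 36)) - 22280 = (-18537 + (36² + 122*36 + 122*(-69) + 36*(-69))) - 22280 = (-18537 + (1296 + 4392 - 8418 - 2484)) - 22280 = (-18537 - 5214) - 22280 = -23751 - 22280 = -46031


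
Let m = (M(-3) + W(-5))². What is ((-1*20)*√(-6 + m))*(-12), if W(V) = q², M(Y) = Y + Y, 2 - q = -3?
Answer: 240*√355 ≈ 4521.9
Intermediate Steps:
q = 5 (q = 2 - 1*(-3) = 2 + 3 = 5)
M(Y) = 2*Y
W(V) = 25 (W(V) = 5² = 25)
m = 361 (m = (2*(-3) + 25)² = (-6 + 25)² = 19² = 361)
((-1*20)*√(-6 + m))*(-12) = ((-1*20)*√(-6 + 361))*(-12) = -20*√355*(-12) = 240*√355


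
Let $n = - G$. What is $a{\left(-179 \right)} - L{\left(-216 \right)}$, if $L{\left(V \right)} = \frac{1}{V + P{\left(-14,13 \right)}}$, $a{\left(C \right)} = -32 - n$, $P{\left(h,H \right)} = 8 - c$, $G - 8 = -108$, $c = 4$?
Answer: $- \frac{27983}{212} \approx -132.0$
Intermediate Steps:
$G = -100$ ($G = 8 - 108 = -100$)
$n = 100$ ($n = \left(-1\right) \left(-100\right) = 100$)
$P{\left(h,H \right)} = 4$ ($P{\left(h,H \right)} = 8 - 4 = 4$)
$a{\left(C \right)} = -132$ ($a{\left(C \right)} = -32 - 100 = -132$)
$L{\left(V \right)} = \frac{1}{4 + V}$ ($L{\left(V \right)} = \frac{1}{V + 4} = \frac{1}{4 + V}$)
$a{\left(-179 \right)} - L{\left(-216 \right)} = -132 - \frac{1}{4 - 216} = -132 - \frac{1}{-212} = -132 - - \frac{1}{212} = -132 + \frac{1}{212} = - \frac{27983}{212}$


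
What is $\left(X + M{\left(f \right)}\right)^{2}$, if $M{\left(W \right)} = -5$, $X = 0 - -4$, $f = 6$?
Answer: $1$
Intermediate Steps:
$X = 4$ ($X = 0 + 4 = 4$)
$\left(X + M{\left(f \right)}\right)^{2} = \left(4 - 5\right)^{2} = \left(-1\right)^{2} = 1$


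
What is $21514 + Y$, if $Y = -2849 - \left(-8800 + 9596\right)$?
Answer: $17869$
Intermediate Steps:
$Y = -3645$ ($Y = -2849 - 796 = -3645$)
$21514 + Y = 21514 - 3645 = 17869$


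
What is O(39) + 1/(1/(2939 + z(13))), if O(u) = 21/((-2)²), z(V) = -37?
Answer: 11629/4 ≈ 2907.3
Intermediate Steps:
O(u) = 21/4
O(39) + 1/(1/(2939 + z(13))) = 21/4 + 1/(1/(2939 - 37)) = 21/4 + 1/(1/2902) = 21/4 + 2902 = 11629/4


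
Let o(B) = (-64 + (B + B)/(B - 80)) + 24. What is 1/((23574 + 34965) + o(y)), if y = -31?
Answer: 111/6493451 ≈ 1.7094e-5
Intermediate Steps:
o(B) = -40 + 2*B/(-80 + B) (o(B) = (-64 + (2*B)/(-80 + B)) + 24 = (-64 + 2*B/(-80 + B)) + 24 = -40 + 2*B/(-80 + B))
1/((23574 + 34965) + o(y)) = 1/((23574 + 34965) + 2*(1600 - 19*(-31))/(-80 - 31)) = 1/(58539 + 2*(1600 + 589)/(-111)) = 1/(58539 + 2*(-1/111)*2189) = 1/(58539 - 4378/111) = 1/(6493451/111) = 111/6493451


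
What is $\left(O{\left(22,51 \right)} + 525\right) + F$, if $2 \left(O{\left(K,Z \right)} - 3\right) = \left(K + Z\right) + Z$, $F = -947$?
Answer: $-357$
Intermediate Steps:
$O{\left(K,Z \right)} = 3 + Z + \frac{K}{2}$ ($O{\left(K,Z \right)} = 3 + \frac{\left(K + Z\right) + Z}{2} = 3 + \frac{K + 2 Z}{2} = 3 + \left(Z + \frac{K}{2}\right) = 3 + Z + \frac{K}{2}$)
$\left(O{\left(22,51 \right)} + 525\right) + F = \left(\left(3 + 51 + \frac{1}{2} \cdot 22\right) + 525\right) - 947 = \left(\left(3 + 51 + 11\right) + 525\right) - 947 = \left(65 + 525\right) - 947 = 590 - 947 = -357$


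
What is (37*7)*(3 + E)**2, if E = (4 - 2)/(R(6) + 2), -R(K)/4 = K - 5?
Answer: 1036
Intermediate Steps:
R(K) = 20 - 4*K (R(K) = -4*(K - 5) = -4*(-5 + K) = 20 - 4*K)
E = -1 (E = (4 - 2)/((20 - 4*6) + 2) = 2/((20 - 24) + 2) = 2/(-4 + 2) = 2/(-2) = 2*(-1/2) = -1)
(37*7)*(3 + E)**2 = (37*7)*(3 - 1)**2 = 259*2**2 = 259*4 = 1036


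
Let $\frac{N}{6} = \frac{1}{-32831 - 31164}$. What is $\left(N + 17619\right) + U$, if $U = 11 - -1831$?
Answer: $\frac{1245406689}{63995} \approx 19461.0$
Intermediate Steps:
$N = - \frac{6}{63995}$ ($N = \frac{6}{-32831 - 31164} = \frac{6}{-63995} = 6 \left(- \frac{1}{63995}\right) = - \frac{6}{63995} \approx -9.3757 \cdot 10^{-5}$)
$U = 1842$ ($U = 11 + 1831 = 1842$)
$\left(N + 17619\right) + U = \left(- \frac{6}{63995} + 17619\right) + 1842 = \frac{1127527899}{63995} + 1842 = \frac{1245406689}{63995}$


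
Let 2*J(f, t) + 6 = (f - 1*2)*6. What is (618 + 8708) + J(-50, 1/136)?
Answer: 9167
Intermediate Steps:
J(f, t) = -9 + 3*f (J(f, t) = -3 + ((f - 1*2)*6)/2 = -3 + ((f - 2)*6)/2 = -3 + ((-2 + f)*6)/2 = -3 + (-12 + 6*f)/2 = -3 + (-6 + 3*f) = -9 + 3*f)
(618 + 8708) + J(-50, 1/136) = (618 + 8708) + (-9 + 3*(-50)) = 9326 + (-9 - 150) = 9326 - 159 = 9167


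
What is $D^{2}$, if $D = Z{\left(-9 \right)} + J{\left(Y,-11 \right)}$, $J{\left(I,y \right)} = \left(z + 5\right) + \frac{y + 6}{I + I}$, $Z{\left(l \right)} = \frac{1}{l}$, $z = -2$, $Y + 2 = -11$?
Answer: $\frac{519841}{54756} \approx 9.4938$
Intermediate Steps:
$Y = -13$ ($Y = -2 - 11 = -13$)
$J{\left(I,y \right)} = 3 + \frac{6 + y}{2 I}$ ($J{\left(I,y \right)} = \left(-2 + 5\right) + \frac{y + 6}{I + I} = 3 + \frac{6 + y}{2 I}$)
$D = \frac{721}{234}$ ($D = \frac{1}{-9} + \frac{6 - 11 + 6 \left(-13\right)}{2 \left(-13\right)} = - \frac{1}{9} + \frac{1}{2} \left(- \frac{1}{13}\right) \left(6 - 11 - 78\right) = - \frac{1}{9} + \frac{1}{2} \left(- \frac{1}{13}\right) \left(-83\right) = - \frac{1}{9} + \frac{83}{26} = \frac{721}{234} \approx 3.0812$)
$D^{2} = \left(\frac{721}{234}\right)^{2} = \frac{519841}{54756}$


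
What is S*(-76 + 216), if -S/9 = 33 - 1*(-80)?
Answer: -142380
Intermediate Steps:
S = -1017 (S = -9*(33 - 1*(-80)) = -9*(33 + 80) = -9*113 = -1017)
S*(-76 + 216) = -1017*(-76 + 216) = -1017*140 = -142380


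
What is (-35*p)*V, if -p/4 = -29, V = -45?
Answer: 182700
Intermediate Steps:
p = 116 (p = -4*(-29) = 116)
(-35*p)*V = -35*116*(-45) = -4060*(-45) = 182700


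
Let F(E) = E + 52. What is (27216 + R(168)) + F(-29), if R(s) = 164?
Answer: 27403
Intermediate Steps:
F(E) = 52 + E
(27216 + R(168)) + F(-29) = (27216 + 164) + (52 - 29) = 27380 + 23 = 27403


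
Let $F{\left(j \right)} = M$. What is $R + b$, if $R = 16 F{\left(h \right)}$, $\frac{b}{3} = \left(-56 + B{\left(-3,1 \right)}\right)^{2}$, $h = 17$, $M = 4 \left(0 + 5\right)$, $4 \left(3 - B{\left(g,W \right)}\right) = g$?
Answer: $\frac{136163}{16} \approx 8510.2$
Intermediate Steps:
$B{\left(g,W \right)} = 3 - \frac{g}{4}$
$M = 20$ ($M = 4 \cdot 5 = 20$)
$F{\left(j \right)} = 20$
$b = \frac{131043}{16}$ ($b = 3 \left(-56 + \left(3 - - \frac{3}{4}\right)\right)^{2} = 3 \left(-56 + \left(3 + \frac{3}{4}\right)\right)^{2} = 3 \left(-56 + \frac{15}{4}\right)^{2} = 3 \left(- \frac{209}{4}\right)^{2} = 3 \cdot \frac{43681}{16} = \frac{131043}{16} \approx 8190.2$)
$R = 320$ ($R = 16 \cdot 20 = 320$)
$R + b = 320 + \frac{131043}{16} = \frac{136163}{16}$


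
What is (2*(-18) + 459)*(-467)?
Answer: -197541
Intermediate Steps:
(2*(-18) + 459)*(-467) = (-36 + 459)*(-467) = 423*(-467) = -197541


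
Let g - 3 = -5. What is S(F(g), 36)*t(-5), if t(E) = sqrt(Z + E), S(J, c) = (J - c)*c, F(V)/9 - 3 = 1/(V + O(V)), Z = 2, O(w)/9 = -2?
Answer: -1701*I*sqrt(3)/5 ≈ -589.24*I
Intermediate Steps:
g = -2 (g = 3 - 5 = -2)
O(w) = -18 (O(w) = 9*(-2) = -18)
F(V) = 27 + 9/(-18 + V) (F(V) = 27 + 9/(V - 18) = 27 + 9/(-18 + V))
S(J, c) = c*(J - c)
t(E) = sqrt(2 + E)
S(F(g), 36)*t(-5) = (36*(9*(-53 + 3*(-2))/(-18 - 2) - 1*36))*sqrt(2 - 5) = (36*(9*(-53 - 6)/(-20) - 36))*sqrt(-3) = (36*(9*(-1/20)*(-59) - 36))*(I*sqrt(3)) = (36*(531/20 - 36))*(I*sqrt(3)) = (36*(-189/20))*(I*sqrt(3)) = -1701*I*sqrt(3)/5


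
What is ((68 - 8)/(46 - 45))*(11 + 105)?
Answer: 6960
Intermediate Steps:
((68 - 8)/(46 - 45))*(11 + 105) = (60/1)*116 = (60*1)*116 = 60*116 = 6960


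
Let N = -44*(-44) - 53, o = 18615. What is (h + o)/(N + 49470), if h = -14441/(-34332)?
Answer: 639104621/1763051196 ≈ 0.36250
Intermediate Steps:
h = 14441/34332 (h = -14441*(-1/34332) = 14441/34332 ≈ 0.42063)
N = 1883 (N = 1936 - 53 = 1883)
(h + o)/(N + 49470) = (14441/34332 + 18615)/(1883 + 49470) = (639104621/34332)/51353 = (639104621/34332)*(1/51353) = 639104621/1763051196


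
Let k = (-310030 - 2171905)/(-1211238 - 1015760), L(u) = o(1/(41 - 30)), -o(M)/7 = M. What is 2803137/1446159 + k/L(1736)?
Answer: 1405354811589/7514717468258 ≈ 0.18701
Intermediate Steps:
o(M) = -7*M
L(u) = -7/11 (L(u) = -7/(41 - 30) = -7/11)
k = 2481935/2226998 (k = -2481935/(-2226998) = -2481935*(-1/2226998) = 2481935/2226998 ≈ 1.1145)
2803137/1446159 + k/L(1736) = 2803137/1446159 + 2481935/(2226998*(-7/11)) = 2803137*(1/1446159) + (2481935/2226998)*(-11/7) = 934379/482053 - 27301285/15588986 = 1405354811589/7514717468258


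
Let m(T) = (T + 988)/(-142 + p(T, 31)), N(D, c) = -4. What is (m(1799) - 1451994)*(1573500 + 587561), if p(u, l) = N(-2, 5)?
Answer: -458131773299571/146 ≈ -3.1379e+12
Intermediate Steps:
p(u, l) = -4
m(T) = -494/73 - T/146 (m(T) = (T + 988)/(-142 - 4) = (988 + T)/(-146) = (988 + T)*(-1/146) = -494/73 - T/146)
(m(1799) - 1451994)*(1573500 + 587561) = ((-494/73 - 1/146*1799) - 1451994)*(1573500 + 587561) = ((-494/73 - 1799/146) - 1451994)*2161061 = (-2787/146 - 1451994)*2161061 = -211993911/146*2161061 = -458131773299571/146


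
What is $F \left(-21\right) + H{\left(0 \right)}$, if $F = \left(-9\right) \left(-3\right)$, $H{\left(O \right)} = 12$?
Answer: $-555$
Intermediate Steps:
$F = 27$
$F \left(-21\right) + H{\left(0 \right)} = 27 \left(-21\right) + 12 = -567 + 12 = -555$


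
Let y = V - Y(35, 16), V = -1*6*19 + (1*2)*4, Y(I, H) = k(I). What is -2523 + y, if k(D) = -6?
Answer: -2623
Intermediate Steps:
Y(I, H) = -6
V = -106 (V = -6*19 + 2*4 = -114 + 8 = -106)
y = -100 (y = -106 - 1*(-6) = -106 + 6 = -100)
-2523 + y = -2523 - 100 = -2623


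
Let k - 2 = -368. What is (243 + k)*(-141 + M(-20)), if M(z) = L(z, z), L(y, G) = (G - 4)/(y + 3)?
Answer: 291879/17 ≈ 17169.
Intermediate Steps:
L(y, G) = (-4 + G)/(3 + y)
M(z) = (-4 + z)/(3 + z)
k = -366 (k = 2 - 368 = -366)
(243 + k)*(-141 + M(-20)) = (243 - 366)*(-141 + (-4 - 20)/(3 - 20)) = -123*(-141 - 24/(-17)) = -123*(-141 - 1/17*(-24)) = -123*(-141 + 24/17) = -123*(-2373/17) = 291879/17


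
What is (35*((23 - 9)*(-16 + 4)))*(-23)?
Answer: 135240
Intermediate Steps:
(35*((23 - 9)*(-16 + 4)))*(-23) = (35*(14*(-12)))*(-23) = (35*(-168))*(-23) = -5880*(-23) = 135240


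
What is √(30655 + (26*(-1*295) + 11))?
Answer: 2*√5749 ≈ 151.64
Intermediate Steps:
√(30655 + (26*(-1*295) + 11)) = √(30655 + (26*(-295) + 11)) = √(30655 + (-7670 + 11)) = √(30655 - 7659) = √22996 = 2*√5749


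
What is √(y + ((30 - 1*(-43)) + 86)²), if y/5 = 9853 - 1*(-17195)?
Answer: √160521 ≈ 400.65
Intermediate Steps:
y = 135240 (y = 5*(9853 - 1*(-17195)) = 5*(9853 + 17195) = 5*27048 = 135240)
√(y + ((30 - 1*(-43)) + 86)²) = √(135240 + ((30 - 1*(-43)) + 86)²) = √(135240 + ((30 + 43) + 86)²) = √(135240 + (73 + 86)²) = √(135240 + 159²) = √(135240 + 25281) = √160521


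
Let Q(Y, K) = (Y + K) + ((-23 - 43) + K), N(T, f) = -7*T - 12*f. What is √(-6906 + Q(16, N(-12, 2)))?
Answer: 2*I*√1709 ≈ 82.68*I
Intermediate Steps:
N(T, f) = -12*f - 7*T
Q(Y, K) = -66 + Y + 2*K (Q(Y, K) = (K + Y) + (-66 + K) = -66 + Y + 2*K)
√(-6906 + Q(16, N(-12, 2))) = √(-6906 + (-66 + 16 + 2*(-12*2 - 7*(-12)))) = √(-6906 + (-66 + 16 + 2*(-24 + 84))) = √(-6906 + (-66 + 16 + 2*60)) = √(-6906 + (-66 + 16 + 120)) = √(-6906 + 70) = √(-6836) = 2*I*√1709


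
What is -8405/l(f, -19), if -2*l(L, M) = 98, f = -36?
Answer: 8405/49 ≈ 171.53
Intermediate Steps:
l(L, M) = -49 (l(L, M) = -1/2*98 = -49)
-8405/l(f, -19) = -8405/(-49) = -8405*(-1/49) = 8405/49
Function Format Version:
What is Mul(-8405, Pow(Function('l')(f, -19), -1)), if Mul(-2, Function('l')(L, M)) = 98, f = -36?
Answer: Rational(8405, 49) ≈ 171.53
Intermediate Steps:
Function('l')(L, M) = -49 (Function('l')(L, M) = Mul(Rational(-1, 2), 98) = -49)
Mul(-8405, Pow(Function('l')(f, -19), -1)) = Mul(-8405, Pow(-49, -1)) = Mul(-8405, Rational(-1, 49)) = Rational(8405, 49)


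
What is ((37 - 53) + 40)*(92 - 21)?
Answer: 1704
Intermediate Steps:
((37 - 53) + 40)*(92 - 21) = (-16 + 40)*71 = 24*71 = 1704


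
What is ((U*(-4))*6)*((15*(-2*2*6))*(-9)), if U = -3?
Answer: 233280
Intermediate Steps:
((U*(-4))*6)*((15*(-2*2*6))*(-9)) = (-3*(-4)*6)*((15*(-2*2*6))*(-9)) = (12*6)*((15*(-4*6))*(-9)) = 72*((15*(-24))*(-9)) = 72*(-360*(-9)) = 72*3240 = 233280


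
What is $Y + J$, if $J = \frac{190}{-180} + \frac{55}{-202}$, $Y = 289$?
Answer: $\frac{261494}{909} \approx 287.67$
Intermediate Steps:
$J = - \frac{1207}{909}$ ($J = 190 \left(- \frac{1}{180}\right) + 55 \left(- \frac{1}{202}\right) = - \frac{19}{18} - \frac{55}{202} = - \frac{1207}{909} \approx -1.3278$)
$Y + J = 289 - \frac{1207}{909} = \frac{261494}{909}$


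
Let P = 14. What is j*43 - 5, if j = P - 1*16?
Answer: -91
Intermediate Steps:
j = -2 (j = 14 - 1*16 = 14 - 16 = -2)
j*43 - 5 = -2*43 - 5 = -86 - 5 = -91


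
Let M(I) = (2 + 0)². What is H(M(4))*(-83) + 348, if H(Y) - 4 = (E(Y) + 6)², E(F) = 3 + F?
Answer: -14011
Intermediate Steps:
M(I) = 4 (M(I) = 2² = 4)
H(Y) = 4 + (9 + Y)² (H(Y) = 4 + ((3 + Y) + 6)² = 4 + (9 + Y)²)
H(M(4))*(-83) + 348 = (4 + (9 + 4)²)*(-83) + 348 = (4 + 13²)*(-83) + 348 = (4 + 169)*(-83) + 348 = 173*(-83) + 348 = -14359 + 348 = -14011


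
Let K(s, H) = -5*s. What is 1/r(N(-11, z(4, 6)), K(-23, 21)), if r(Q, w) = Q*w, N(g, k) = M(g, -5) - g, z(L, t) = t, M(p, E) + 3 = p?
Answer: -1/345 ≈ -0.0028986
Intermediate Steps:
M(p, E) = -3 + p
N(g, k) = -3 (N(g, k) = (-3 + g) - g = -3)
1/r(N(-11, z(4, 6)), K(-23, 21)) = 1/(-(-15)*(-23)) = 1/(-3*115) = 1/(-345) = -1/345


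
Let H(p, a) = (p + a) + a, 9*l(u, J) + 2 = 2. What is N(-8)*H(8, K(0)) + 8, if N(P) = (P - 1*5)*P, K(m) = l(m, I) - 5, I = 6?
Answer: -200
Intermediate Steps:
l(u, J) = 0 (l(u, J) = -2/9 + (1/9)*2 = -2/9 + 2/9 = 0)
K(m) = -5 (K(m) = 0 - 5 = -5)
N(P) = P*(-5 + P) (N(P) = (P - 5)*P = (-5 + P)*P = P*(-5 + P))
H(p, a) = p + 2*a (H(p, a) = (a + p) + a = p + 2*a)
N(-8)*H(8, K(0)) + 8 = (-8*(-5 - 8))*(8 + 2*(-5)) + 8 = (-8*(-13))*(8 - 10) + 8 = 104*(-2) + 8 = -208 + 8 = -200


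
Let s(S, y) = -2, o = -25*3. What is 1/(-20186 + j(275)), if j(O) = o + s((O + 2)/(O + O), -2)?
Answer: -1/20263 ≈ -4.9351e-5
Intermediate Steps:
o = -75
j(O) = -77 (j(O) = -75 - 2 = -77)
1/(-20186 + j(275)) = 1/(-20186 - 77) = 1/(-20263) = -1/20263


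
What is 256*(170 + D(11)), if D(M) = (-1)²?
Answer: 43776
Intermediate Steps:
D(M) = 1
256*(170 + D(11)) = 256*(170 + 1) = 256*171 = 43776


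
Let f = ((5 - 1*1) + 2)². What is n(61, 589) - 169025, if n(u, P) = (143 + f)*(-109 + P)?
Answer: -83105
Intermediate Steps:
f = 36 (f = ((5 - 1) + 2)² = (4 + 2)² = 6² = 36)
n(u, P) = -19511 + 179*P (n(u, P) = (143 + 36)*(-109 + P) = 179*(-109 + P) = -19511 + 179*P)
n(61, 589) - 169025 = (-19511 + 179*589) - 169025 = (-19511 + 105431) - 169025 = 85920 - 169025 = -83105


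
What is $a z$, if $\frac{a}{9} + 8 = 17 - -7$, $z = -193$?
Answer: $-27792$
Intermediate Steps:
$a = 144$ ($a = -72 + 9 \left(17 - -7\right) = -72 + 9 \left(17 + 7\right) = -72 + 9 \cdot 24 = -72 + 216 = 144$)
$a z = 144 \left(-193\right) = -27792$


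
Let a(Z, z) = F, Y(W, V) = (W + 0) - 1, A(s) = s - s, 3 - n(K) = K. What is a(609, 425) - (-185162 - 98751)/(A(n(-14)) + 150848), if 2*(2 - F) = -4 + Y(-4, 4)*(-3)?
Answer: -244055/150848 ≈ -1.6179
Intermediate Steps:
n(K) = 3 - K
A(s) = 0
Y(W, V) = -1 + W (Y(W, V) = W - 1 = -1 + W)
F = -7/2 (F = 2 - (-4 + (-1 - 4)*(-3))/2 = 2 - (-4 - 5*(-3))/2 = 2 - (-4 + 15)/2 = 2 - ½*11 = 2 - 11/2 = -7/2 ≈ -3.5000)
a(Z, z) = -7/2
a(609, 425) - (-185162 - 98751)/(A(n(-14)) + 150848) = -7/2 - (-185162 - 98751)/(0 + 150848) = -7/2 - (-283913)/150848 = -7/2 - 1*(-283913/150848) = -7/2 + 283913/150848 = -244055/150848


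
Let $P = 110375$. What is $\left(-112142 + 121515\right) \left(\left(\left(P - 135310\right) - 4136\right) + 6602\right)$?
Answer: $-210601937$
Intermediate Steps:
$\left(-112142 + 121515\right) \left(\left(\left(P - 135310\right) - 4136\right) + 6602\right) = \left(-112142 + 121515\right) \left(\left(\left(110375 - 135310\right) - 4136\right) + 6602\right) = 9373 \left(\left(-24935 - 4136\right) + 6602\right) = 9373 \left(-29071 + 6602\right) = 9373 \left(-22469\right) = -210601937$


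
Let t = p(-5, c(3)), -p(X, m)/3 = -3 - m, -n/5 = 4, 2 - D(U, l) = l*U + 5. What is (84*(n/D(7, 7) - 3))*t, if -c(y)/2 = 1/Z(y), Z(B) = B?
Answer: -19992/13 ≈ -1537.8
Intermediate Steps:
D(U, l) = -3 - U*l (D(U, l) = 2 - (l*U + 5) = 2 - (U*l + 5) = 2 - (5 + U*l) = 2 + (-5 - U*l) = -3 - U*l)
n = -20 (n = -5*4 = -20)
c(y) = -2/y
p(X, m) = 9 + 3*m (p(X, m) = -3*(-3 - m) = 9 + 3*m)
t = 7 (t = 9 + 3*(-2/3) = 9 + 3*(-2*⅓) = 9 + 3*(-⅔) = 9 - 2 = 7)
(84*(n/D(7, 7) - 3))*t = (84*(-20/(-3 - 1*7*7) - 3))*7 = (84*(-20/(-3 - 49) - 3))*7 = (84*(-20/(-52) - 3))*7 = (84*(-20*(-1/52) - 3))*7 = (84*(5/13 - 3))*7 = (84*(-34/13))*7 = -2856/13*7 = -19992/13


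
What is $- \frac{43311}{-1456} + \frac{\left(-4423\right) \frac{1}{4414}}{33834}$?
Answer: $\frac{1617050046737}{54360952464} \approx 29.747$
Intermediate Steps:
$- \frac{43311}{-1456} + \frac{\left(-4423\right) \frac{1}{4414}}{33834} = \left(-43311\right) \left(- \frac{1}{1456}\right) + \left(-4423\right) \frac{1}{4414} \cdot \frac{1}{33834} = \frac{43311}{1456} - \frac{4423}{149343276} = \frac{1617050046737}{54360952464}$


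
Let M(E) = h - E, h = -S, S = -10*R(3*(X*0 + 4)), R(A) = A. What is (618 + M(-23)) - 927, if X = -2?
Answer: -166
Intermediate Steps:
S = -120 (S = -30*(-2*0 + 4) = -30*(0 + 4) = -30*4 = -10*12 = -120)
h = 120 (h = -1*(-120) = 120)
M(E) = 120 - E
(618 + M(-23)) - 927 = (618 + (120 - 1*(-23))) - 927 = (618 + (120 + 23)) - 927 = (618 + 143) - 927 = 761 - 927 = -166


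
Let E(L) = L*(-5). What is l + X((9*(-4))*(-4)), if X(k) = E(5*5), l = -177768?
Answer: -177893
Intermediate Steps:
E(L) = -5*L
X(k) = -125 (X(k) = -25*5 = -5*25 = -125)
l + X((9*(-4))*(-4)) = -177768 - 125 = -177893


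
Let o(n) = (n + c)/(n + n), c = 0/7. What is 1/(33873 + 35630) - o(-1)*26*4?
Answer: -3614155/69503 ≈ -52.000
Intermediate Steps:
c = 0 (c = 0*(⅐) = 0)
o(n) = ½ (o(n) = (n + 0)/(n + n) = n/((2*n)) = n*(1/(2*n)) = ½)
1/(33873 + 35630) - o(-1)*26*4 = 1/(33873 + 35630) - (½)*26*4 = 1/69503 - 13*4 = 1/69503 - 1*52 = 1/69503 - 52 = -3614155/69503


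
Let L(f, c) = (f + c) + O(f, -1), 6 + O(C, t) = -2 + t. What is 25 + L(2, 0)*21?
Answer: -122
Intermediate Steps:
O(C, t) = -8 + t (O(C, t) = -6 + (-2 + t) = -8 + t)
L(f, c) = -9 + c + f (L(f, c) = (f + c) + (-8 - 1) = (c + f) - 9 = -9 + c + f)
25 + L(2, 0)*21 = 25 + (-9 + 0 + 2)*21 = 25 - 7*21 = 25 - 147 = -122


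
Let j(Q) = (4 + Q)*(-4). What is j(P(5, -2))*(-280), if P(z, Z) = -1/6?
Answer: 12880/3 ≈ 4293.3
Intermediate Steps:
P(z, Z) = -⅙ (P(z, Z) = -1*⅙ = -⅙)
j(Q) = -16 - 4*Q
j(P(5, -2))*(-280) = (-16 - 4*(-⅙))*(-280) = (-16 + ⅔)*(-280) = -46/3*(-280) = 12880/3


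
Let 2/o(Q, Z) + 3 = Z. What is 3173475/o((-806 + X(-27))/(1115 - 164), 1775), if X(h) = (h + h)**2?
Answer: 2811698850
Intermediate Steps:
X(h) = 4*h**2 (X(h) = (2*h)**2 = 4*h**2)
o(Q, Z) = 2/(-3 + Z)
3173475/o((-806 + X(-27))/(1115 - 164), 1775) = 3173475/((2/(-3 + 1775))) = 3173475/((2/1772)) = 3173475/((2*(1/1772))) = 3173475/(1/886) = 3173475*886 = 2811698850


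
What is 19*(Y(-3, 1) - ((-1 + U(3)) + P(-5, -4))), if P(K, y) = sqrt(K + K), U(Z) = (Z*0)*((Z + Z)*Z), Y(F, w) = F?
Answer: -38 - 19*I*sqrt(10) ≈ -38.0 - 60.083*I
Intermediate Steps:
U(Z) = 0 (U(Z) = 0*((2*Z)*Z) = 0*(2*Z**2) = 0)
P(K, y) = sqrt(2)*sqrt(K) (P(K, y) = sqrt(2*K) = sqrt(2)*sqrt(K))
19*(Y(-3, 1) - ((-1 + U(3)) + P(-5, -4))) = 19*(-3 - ((-1 + 0) + sqrt(2)*sqrt(-5))) = 19*(-3 - (-1 + sqrt(2)*(I*sqrt(5)))) = 19*(-3 - (-1 + I*sqrt(10))) = 19*(-3 + (1 - I*sqrt(10))) = 19*(-2 - I*sqrt(10)) = -38 - 19*I*sqrt(10)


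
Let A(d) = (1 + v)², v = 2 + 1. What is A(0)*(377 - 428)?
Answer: -816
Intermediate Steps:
v = 3
A(d) = 16 (A(d) = (1 + 3)² = 4² = 16)
A(0)*(377 - 428) = 16*(377 - 428) = 16*(-51) = -816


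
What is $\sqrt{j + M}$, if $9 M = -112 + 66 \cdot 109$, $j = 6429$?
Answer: $\frac{\sqrt{64943}}{3} \approx 84.946$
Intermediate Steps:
$M = \frac{7082}{9}$ ($M = \frac{-112 + 66 \cdot 109}{9} = \frac{-112 + 7194}{9} = \frac{1}{9} \cdot 7082 = \frac{7082}{9} \approx 786.89$)
$\sqrt{j + M} = \sqrt{6429 + \frac{7082}{9}} = \sqrt{\frac{64943}{9}} = \frac{\sqrt{64943}}{3}$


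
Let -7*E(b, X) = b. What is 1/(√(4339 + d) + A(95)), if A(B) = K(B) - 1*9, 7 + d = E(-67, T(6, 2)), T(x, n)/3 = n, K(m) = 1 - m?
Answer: -721/43872 - √212737/43872 ≈ -0.026947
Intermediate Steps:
T(x, n) = 3*n
E(b, X) = -b/7
d = 18/7 (d = -7 - ⅐*(-67) = -7 + 67/7 = 18/7 ≈ 2.5714)
A(B) = -8 - B (A(B) = (1 - B) - 1*9 = (1 - B) - 9 = -8 - B)
1/(√(4339 + d) + A(95)) = 1/(√(4339 + 18/7) + (-8 - 1*95)) = 1/(√(30391/7) + (-8 - 95)) = 1/(√212737/7 - 103) = 1/(-103 + √212737/7)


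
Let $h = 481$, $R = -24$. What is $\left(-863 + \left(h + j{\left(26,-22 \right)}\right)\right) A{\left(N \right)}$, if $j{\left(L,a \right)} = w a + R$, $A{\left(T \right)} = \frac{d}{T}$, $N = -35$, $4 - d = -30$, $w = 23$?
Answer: $\frac{31008}{35} \approx 885.94$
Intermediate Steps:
$d = 34$ ($d = 4 - -30 = 4 + 30 = 34$)
$A{\left(T \right)} = \frac{34}{T}$
$j{\left(L,a \right)} = -24 + 23 a$ ($j{\left(L,a \right)} = 23 a - 24 = -24 + 23 a$)
$\left(-863 + \left(h + j{\left(26,-22 \right)}\right)\right) A{\left(N \right)} = \left(-863 + \left(481 + \left(-24 + 23 \left(-22\right)\right)\right)\right) \frac{34}{-35} = \left(-863 + \left(481 - 530\right)\right) 34 \left(- \frac{1}{35}\right) = \left(-863 + \left(481 - 530\right)\right) \left(- \frac{34}{35}\right) = \left(-863 - 49\right) \left(- \frac{34}{35}\right) = \left(-912\right) \left(- \frac{34}{35}\right) = \frac{31008}{35}$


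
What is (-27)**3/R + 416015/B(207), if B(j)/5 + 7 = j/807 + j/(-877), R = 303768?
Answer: -662510448558835/55574726872 ≈ -11921.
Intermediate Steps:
B(j) = -35 + 350*j/707739 (B(j) = -35 + 5*(j/807 + j/(-877)) = -35 + 5*(j*(1/807) + j*(-1/877)) = -35 + 5*(j/807 - j/877) = -35 + 5*(70*j/707739) = -35 + 350*j/707739)
(-27)**3/R + 416015/B(207) = (-27)**3/303768 + 416015/(-35 + (350/707739)*207) = -19683*1/303768 + 416015/(-35 + 24150/235913) = -2187/33752 + 416015/(-8232805/235913) = -2187/33752 + 416015*(-235913/8232805) = -2187/33752 - 19628669339/1646561 = -662510448558835/55574726872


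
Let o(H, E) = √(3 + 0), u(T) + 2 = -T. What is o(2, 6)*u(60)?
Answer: -62*√3 ≈ -107.39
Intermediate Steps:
u(T) = -2 - T
o(H, E) = √3
o(2, 6)*u(60) = √3*(-2 - 1*60) = √3*(-2 - 60) = √3*(-62) = -62*√3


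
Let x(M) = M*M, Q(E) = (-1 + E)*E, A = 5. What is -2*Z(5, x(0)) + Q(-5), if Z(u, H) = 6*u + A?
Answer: -40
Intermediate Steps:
Q(E) = E*(-1 + E)
x(M) = M²
Z(u, H) = 5 + 6*u (Z(u, H) = 6*u + 5 = 5 + 6*u)
-2*Z(5, x(0)) + Q(-5) = -2*(5 + 6*5) - 5*(-1 - 5) = -2*(5 + 30) - 5*(-6) = -2*35 + 30 = -70 + 30 = -40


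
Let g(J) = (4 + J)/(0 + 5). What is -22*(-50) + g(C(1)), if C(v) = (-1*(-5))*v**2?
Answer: 5509/5 ≈ 1101.8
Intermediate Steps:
C(v) = 5*v**2
g(J) = 4/5 + J/5 (g(J) = (4 + J)/5 = (4 + J)*(1/5) = 4/5 + J/5)
-22*(-50) + g(C(1)) = -22*(-50) + (4/5 + (5*1**2)/5) = 1100 + (4/5 + (5*1)/5) = 1100 + (4/5 + (1/5)*5) = 1100 + (4/5 + 1) = 1100 + 9/5 = 5509/5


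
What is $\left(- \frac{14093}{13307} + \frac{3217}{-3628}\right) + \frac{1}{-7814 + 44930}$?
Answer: $- \frac{217909711492}{111992417271} \approx -1.9458$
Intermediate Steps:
$\left(- \frac{14093}{13307} + \frac{3217}{-3628}\right) + \frac{1}{-7814 + 44930} = \left(\left(-14093\right) \frac{1}{13307} + 3217 \left(- \frac{1}{3628}\right)\right) + \frac{1}{37116} = \left(- \frac{14093}{13307} - \frac{3217}{3628}\right) + \frac{1}{37116} = - \frac{93938023}{48277796} + \frac{1}{37116} = - \frac{217909711492}{111992417271}$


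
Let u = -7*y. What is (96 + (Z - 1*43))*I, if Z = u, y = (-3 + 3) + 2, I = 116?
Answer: 4524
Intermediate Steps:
y = 2 (y = 0 + 2 = 2)
u = -14 (u = -7*2 = -14)
Z = -14
(96 + (Z - 1*43))*I = (96 + (-14 - 1*43))*116 = (96 + (-14 - 43))*116 = (96 - 57)*116 = 39*116 = 4524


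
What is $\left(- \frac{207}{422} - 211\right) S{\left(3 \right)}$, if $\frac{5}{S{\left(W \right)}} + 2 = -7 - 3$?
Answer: $\frac{446245}{5064} \approx 88.121$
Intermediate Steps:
$S{\left(W \right)} = - \frac{5}{12}$ ($S{\left(W \right)} = \frac{5}{-2 - 10} = \frac{5}{-12} = 5 \left(- \frac{1}{12}\right) = - \frac{5}{12}$)
$\left(- \frac{207}{422} - 211\right) S{\left(3 \right)} = \left(- \frac{207}{422} - 211\right) \left(- \frac{5}{12}\right) = \left(- \frac{89249}{422}\right) \left(- \frac{5}{12}\right) = \frac{446245}{5064}$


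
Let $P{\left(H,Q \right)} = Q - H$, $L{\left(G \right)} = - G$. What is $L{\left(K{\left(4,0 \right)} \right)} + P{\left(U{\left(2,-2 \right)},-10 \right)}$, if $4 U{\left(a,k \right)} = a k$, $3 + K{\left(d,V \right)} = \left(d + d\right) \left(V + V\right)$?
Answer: $-6$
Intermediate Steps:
$K{\left(d,V \right)} = -3 + 4 V d$ ($K{\left(d,V \right)} = -3 + \left(d + d\right) \left(V + V\right) = -3 + 2 d 2 V = -3 + 4 V d$)
$U{\left(a,k \right)} = \frac{a k}{4}$
$L{\left(K{\left(4,0 \right)} \right)} + P{\left(U{\left(2,-2 \right)},-10 \right)} = - (-3 + 4 \cdot 0 \cdot 4) - \left(10 + \frac{1}{4} \cdot 2 \left(-2\right)\right) = - (-3 + 0) - 9 = \left(-1\right) \left(-3\right) + \left(-10 + 1\right) = 3 - 9 = -6$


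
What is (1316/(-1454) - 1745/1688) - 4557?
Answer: -5594620351/1227176 ≈ -4558.9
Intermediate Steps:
(1316/(-1454) - 1745/1688) - 4557 = (1316*(-1/1454) - 1745*1/1688) - 4557 = (-658/727 - 1745/1688) - 4557 = -2379319/1227176 - 4557 = -5594620351/1227176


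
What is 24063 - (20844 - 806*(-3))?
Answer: 801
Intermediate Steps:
24063 - (20844 - 806*(-3)) = 24063 - (20844 + 2418) = 24063 - 1*23262 = 24063 - 23262 = 801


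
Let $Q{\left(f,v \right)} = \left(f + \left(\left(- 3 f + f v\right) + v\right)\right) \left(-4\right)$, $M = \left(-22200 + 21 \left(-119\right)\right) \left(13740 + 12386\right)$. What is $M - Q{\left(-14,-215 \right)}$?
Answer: $-645274782$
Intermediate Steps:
$M = -645286074$ ($M = \left(-22200 - 2499\right) 26126 = \left(-24699\right) 26126 = -645286074$)
$Q{\left(f,v \right)} = - 4 v + 8 f - 4 f v$ ($Q{\left(f,v \right)} = \left(f + \left(v - 3 f + f v\right)\right) \left(-4\right) = \left(v - 2 f + f v\right) \left(-4\right) = - 4 v + 8 f - 4 f v$)
$M - Q{\left(-14,-215 \right)} = -645286074 - \left(\left(-4\right) \left(-215\right) + 8 \left(-14\right) - \left(-56\right) \left(-215\right)\right) = -645286074 - \left(860 - 112 - 12040\right) = -645286074 - -11292 = -645286074 + 11292 = -645274782$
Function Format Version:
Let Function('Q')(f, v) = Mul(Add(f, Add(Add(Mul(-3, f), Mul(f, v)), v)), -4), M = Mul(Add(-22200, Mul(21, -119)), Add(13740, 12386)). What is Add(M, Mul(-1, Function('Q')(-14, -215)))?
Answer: -645274782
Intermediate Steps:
M = -645286074 (M = Mul(Add(-22200, -2499), 26126) = Mul(-24699, 26126) = -645286074)
Function('Q')(f, v) = Add(Mul(-4, v), Mul(8, f), Mul(-4, f, v)) (Function('Q')(f, v) = Mul(Add(f, Add(v, Mul(-3, f), Mul(f, v))), -4) = Mul(Add(v, Mul(-2, f), Mul(f, v)), -4) = Add(Mul(-4, v), Mul(8, f), Mul(-4, f, v)))
Add(M, Mul(-1, Function('Q')(-14, -215))) = Add(-645286074, Mul(-1, Add(Mul(-4, -215), Mul(8, -14), Mul(-4, -14, -215)))) = Add(-645286074, Mul(-1, Add(860, -112, -12040))) = Add(-645286074, Mul(-1, -11292)) = Add(-645286074, 11292) = -645274782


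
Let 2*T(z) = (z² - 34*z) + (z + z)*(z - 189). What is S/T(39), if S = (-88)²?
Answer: -15488/11505 ≈ -1.3462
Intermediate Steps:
S = 7744
T(z) = z²/2 - 17*z + z*(-189 + z) (T(z) = ((z² - 34*z) + (z + z)*(z - 189))/2 = ((z² - 34*z) + (2*z)*(-189 + z))/2 = ((z² - 34*z) + 2*z*(-189 + z))/2 = (z² - 34*z + 2*z*(-189 + z))/2 = z²/2 - 17*z + z*(-189 + z))
S/T(39) = 7744/(((½)*39*(-412 + 3*39))) = 7744/(((½)*39*(-412 + 117))) = 7744/(((½)*39*(-295))) = 7744/(-11505/2) = 7744*(-2/11505) = -15488/11505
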